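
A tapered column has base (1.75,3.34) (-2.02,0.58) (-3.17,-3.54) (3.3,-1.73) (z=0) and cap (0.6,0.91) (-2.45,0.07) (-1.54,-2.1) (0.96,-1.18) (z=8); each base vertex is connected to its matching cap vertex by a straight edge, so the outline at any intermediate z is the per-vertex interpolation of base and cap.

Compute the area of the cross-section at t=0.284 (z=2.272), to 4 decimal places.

Cross-section at t=0.284: each vertex is (1-t)·p0[i] + t·p1[i].
  v1: (1-0.284)·(1.75,3.34) + 0.284·(0.6,0.91) = (1.4234,2.6499)
  v2: (1-0.284)·(-2.02,0.58) + 0.284·(-2.45,0.07) = (-2.1421,0.4352)
  v3: (1-0.284)·(-3.17,-3.54) + 0.284·(-1.54,-2.1) = (-2.7071,-3.1310)
  v4: (1-0.284)·(3.3,-1.73) + 0.284·(0.96,-1.18) = (2.6354,-1.5738)
Shoelace sum Σ(x_i·y_{i+1} − x_{i+1}·y_i):
  i=1: 1.4234·0.4352 − -2.1421·2.6499 = +6.2958 (running +6.2958)
  i=2: -2.1421·-3.1310 − -2.7071·0.4352 = +7.8851 (running +14.1808)
  i=3: -2.7071·-1.5738 − 2.6354·-3.1310 = +12.5121 (running +26.6929)
  i=4: 2.6354·2.6499 − 1.4234·-1.5738 = +9.2237 (running +35.9167)
Area = |Σ|/2 = |35.9167|/2 = 17.9583

Area at t=0.284: 17.9583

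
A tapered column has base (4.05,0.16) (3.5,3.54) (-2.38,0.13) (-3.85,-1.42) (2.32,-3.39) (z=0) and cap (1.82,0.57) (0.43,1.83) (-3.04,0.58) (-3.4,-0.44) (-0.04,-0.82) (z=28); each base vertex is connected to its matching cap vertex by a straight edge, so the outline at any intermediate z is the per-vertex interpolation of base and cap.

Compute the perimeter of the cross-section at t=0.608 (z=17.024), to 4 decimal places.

Perimeter at t=0.608: 16.1444

Cross-section at t=0.608: each vertex is (1-t)·p0[i] + t·p1[i].
  v1: (1-0.608)·(4.05,0.16) + 0.608·(1.82,0.57) = (2.6942,0.4093)
  v2: (1-0.608)·(3.5,3.54) + 0.608·(0.43,1.83) = (1.6334,2.5003)
  v3: (1-0.608)·(-2.38,0.13) + 0.608·(-3.04,0.58) = (-2.7813,0.4036)
  v4: (1-0.608)·(-3.85,-1.42) + 0.608·(-3.4,-0.44) = (-3.5764,-0.8242)
  v5: (1-0.608)·(2.32,-3.39) + 0.608·(-0.04,-0.82) = (0.8851,-1.8274)
Perimeter = Σ |v_{i+1} − v_i|:
  edge 1→2: √(-1.0607² + 2.0910²) = 2.3447 (running 2.3447)
  edge 2→3: √(-4.4147² + -2.0967²) = 4.8873 (running 7.2320)
  edge 3→4: √(-0.7951² + -1.2278²) = 1.4627 (running 8.6948)
  edge 4→5: √(4.4615² + -1.0033²) = 4.5729 (running 13.2677)
  edge 5→1: √(1.8090² + 2.2367²) = 2.8767 (running 16.1444)
Perimeter = 16.1444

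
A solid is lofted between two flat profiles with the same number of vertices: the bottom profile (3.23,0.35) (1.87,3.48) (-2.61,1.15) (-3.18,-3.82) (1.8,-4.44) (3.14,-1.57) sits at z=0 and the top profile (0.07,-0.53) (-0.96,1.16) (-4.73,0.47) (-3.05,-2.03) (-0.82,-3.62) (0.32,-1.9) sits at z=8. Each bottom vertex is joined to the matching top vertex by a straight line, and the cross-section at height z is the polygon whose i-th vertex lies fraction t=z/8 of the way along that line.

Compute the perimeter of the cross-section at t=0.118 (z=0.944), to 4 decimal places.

Perimeter at t=0.118: 22.4213

Cross-section at t=0.118: each vertex is (1-t)·p0[i] + t·p1[i].
  v1: (1-0.118)·(3.23,0.35) + 0.118·(0.07,-0.53) = (2.8571,0.2462)
  v2: (1-0.118)·(1.87,3.48) + 0.118·(-0.96,1.16) = (1.5361,3.2062)
  v3: (1-0.118)·(-2.61,1.15) + 0.118·(-4.73,0.47) = (-2.8602,1.0698)
  v4: (1-0.118)·(-3.18,-3.82) + 0.118·(-3.05,-2.03) = (-3.1647,-3.6088)
  v5: (1-0.118)·(1.8,-4.44) + 0.118·(-0.82,-3.62) = (1.4908,-4.3432)
  v6: (1-0.118)·(3.14,-1.57) + 0.118·(0.32,-1.9) = (2.8072,-1.6089)
Perimeter = Σ |v_{i+1} − v_i|:
  edge 1→2: √(-1.3211² + 2.9601²) = 3.2415 (running 3.2415)
  edge 2→3: √(-4.3962² + -2.1365²) = 4.8879 (running 8.1294)
  edge 3→4: √(-0.3045² + -4.6785²) = 4.6884 (running 12.8178)
  edge 4→5: √(4.6555² + -0.7345²) = 4.7131 (running 17.5309)
  edge 5→6: √(1.3164² + 2.7343²) = 3.0347 (running 20.5656)
  edge 6→1: √(0.0499² + 1.8551²) = 1.8558 (running 22.4213)
Perimeter = 22.4213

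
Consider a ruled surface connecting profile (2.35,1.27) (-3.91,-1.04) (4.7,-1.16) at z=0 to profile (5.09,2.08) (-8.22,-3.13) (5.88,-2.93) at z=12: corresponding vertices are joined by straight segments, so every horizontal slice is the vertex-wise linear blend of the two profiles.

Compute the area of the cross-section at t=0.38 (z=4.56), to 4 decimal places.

Cross-section at t=0.38: each vertex is (1-t)·p0[i] + t·p1[i].
  v1: (1-0.38)·(2.35,1.27) + 0.38·(5.09,2.08) = (3.3912,1.5778)
  v2: (1-0.38)·(-3.91,-1.04) + 0.38·(-8.22,-3.13) = (-5.5478,-1.8342)
  v3: (1-0.38)·(4.7,-1.16) + 0.38·(5.88,-2.93) = (5.1484,-1.8326)
Shoelace sum Σ(x_i·y_{i+1} − x_{i+1}·y_i):
  i=1: 3.3912·-1.8342 − -5.5478·1.5778 = +2.5332 (running +2.5332)
  i=2: -5.5478·-1.8326 − 5.1484·-1.8342 = +19.6101 (running +22.1433)
  i=3: 5.1484·1.5778 − 3.3912·-1.8326 = +14.3379 (running +36.4811)
Area = |Σ|/2 = |36.4811|/2 = 18.2406

Area at t=0.38: 18.2406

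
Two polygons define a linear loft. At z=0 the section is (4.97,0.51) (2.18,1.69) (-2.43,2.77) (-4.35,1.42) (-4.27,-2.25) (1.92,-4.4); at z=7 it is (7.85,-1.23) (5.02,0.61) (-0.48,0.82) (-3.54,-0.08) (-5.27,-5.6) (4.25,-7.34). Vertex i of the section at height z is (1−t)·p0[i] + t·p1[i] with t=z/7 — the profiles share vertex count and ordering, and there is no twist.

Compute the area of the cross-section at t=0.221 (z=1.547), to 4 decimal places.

Area at t=0.221: 50.3854

Cross-section at t=0.221: each vertex is (1-t)·p0[i] + t·p1[i].
  v1: (1-0.221)·(4.97,0.51) + 0.221·(7.85,-1.23) = (5.6065,0.1255)
  v2: (1-0.221)·(2.18,1.69) + 0.221·(5.02,0.61) = (2.8076,1.4513)
  v3: (1-0.221)·(-2.43,2.77) + 0.221·(-0.48,0.82) = (-1.9991,2.3391)
  v4: (1-0.221)·(-4.35,1.42) + 0.221·(-3.54,-0.08) = (-4.1710,1.0885)
  v5: (1-0.221)·(-4.27,-2.25) + 0.221·(-5.27,-5.6) = (-4.4910,-2.9904)
  v6: (1-0.221)·(1.92,-4.4) + 0.221·(4.25,-7.34) = (2.4349,-5.0497)
Shoelace sum Σ(x_i·y_{i+1} − x_{i+1}·y_i):
  i=1: 5.6065·1.4513 − 2.8076·0.1255 = +7.7846 (running +7.7846)
  i=2: 2.8076·2.3391 − -1.9991·1.4513 = +9.4685 (running +17.2530)
  i=3: -1.9991·1.0885 − -4.1710·2.3391 = +7.5802 (running +24.8332)
  i=4: -4.1710·-2.9904 − -4.4910·1.0885 = +17.3612 (running +42.1944)
  i=5: -4.4910·-5.0497 − 2.4349·-2.9904 = +29.9597 (running +72.1541)
  i=6: 2.4349·0.1255 − 5.6065·-5.0497 = +28.6168 (running +100.7708)
Area = |Σ|/2 = |100.7708|/2 = 50.3854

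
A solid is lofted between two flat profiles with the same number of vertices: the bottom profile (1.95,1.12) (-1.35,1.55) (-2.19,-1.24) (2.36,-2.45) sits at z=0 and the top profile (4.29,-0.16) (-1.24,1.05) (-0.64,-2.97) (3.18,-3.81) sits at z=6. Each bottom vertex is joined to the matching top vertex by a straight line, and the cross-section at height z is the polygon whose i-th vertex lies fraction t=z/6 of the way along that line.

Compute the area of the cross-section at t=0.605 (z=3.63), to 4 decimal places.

Cross-section at t=0.605: each vertex is (1-t)·p0[i] + t·p1[i].
  v1: (1-0.605)·(1.95,1.12) + 0.605·(4.29,-0.16) = (3.3657,0.3456)
  v2: (1-0.605)·(-1.35,1.55) + 0.605·(-1.24,1.05) = (-1.2835,1.2475)
  v3: (1-0.605)·(-2.19,-1.24) + 0.605·(-0.64,-2.97) = (-1.2523,-2.2866)
  v4: (1-0.605)·(2.36,-2.45) + 0.605·(3.18,-3.81) = (2.8561,-3.2728)
Shoelace sum Σ(x_i·y_{i+1} − x_{i+1}·y_i):
  i=1: 3.3657·1.2475 − -1.2835·0.3456 = +4.6423 (running +4.6423)
  i=2: -1.2835·-2.2866 − -1.2523·1.2475 = +4.4970 (running +9.1393)
  i=3: -1.2523·-3.2728 − 2.8561·-2.2866 = +10.6293 (running +19.7685)
  i=4: 2.8561·0.3456 − 3.3657·-3.2728 = +12.0023 (running +31.7708)
Area = |Σ|/2 = |31.7708|/2 = 15.8854

Area at t=0.605: 15.8854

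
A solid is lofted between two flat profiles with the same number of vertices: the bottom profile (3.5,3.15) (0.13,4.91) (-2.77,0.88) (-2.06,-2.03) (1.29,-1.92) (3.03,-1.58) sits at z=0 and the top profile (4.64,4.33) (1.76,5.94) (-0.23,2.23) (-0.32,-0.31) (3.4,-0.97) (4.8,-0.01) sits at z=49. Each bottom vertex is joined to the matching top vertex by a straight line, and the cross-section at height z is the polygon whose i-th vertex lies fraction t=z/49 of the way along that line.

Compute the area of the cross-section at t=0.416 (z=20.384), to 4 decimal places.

Area at t=0.416: 29.3906

Cross-section at t=0.416: each vertex is (1-t)·p0[i] + t·p1[i].
  v1: (1-0.416)·(3.5,3.15) + 0.416·(4.64,4.33) = (3.9742,3.6409)
  v2: (1-0.416)·(0.13,4.91) + 0.416·(1.76,5.94) = (0.8081,5.3385)
  v3: (1-0.416)·(-2.77,0.88) + 0.416·(-0.23,2.23) = (-1.7134,1.4416)
  v4: (1-0.416)·(-2.06,-2.03) + 0.416·(-0.32,-0.31) = (-1.3362,-1.3145)
  v5: (1-0.416)·(1.29,-1.92) + 0.416·(3.4,-0.97) = (2.1678,-1.5248)
  v6: (1-0.416)·(3.03,-1.58) + 0.416·(4.8,-0.01) = (3.7663,-0.9269)
Shoelace sum Σ(x_i·y_{i+1} − x_{i+1}·y_i):
  i=1: 3.9742·5.3385 − 0.8081·3.6409 = +18.2743 (running +18.2743)
  i=2: 0.8081·1.4416 − -1.7134·5.3385 = +10.3117 (running +28.5859)
  i=3: -1.7134·-1.3145 − -1.3362·1.4416 = +4.1784 (running +32.7643)
  i=4: -1.3362·-1.5248 − 2.1678·-1.3145 = +4.8869 (running +37.6512)
  i=5: 2.1678·-0.9269 − 3.7663·-1.5248 = +3.7336 (running +41.3848)
  i=6: 3.7663·3.6409 − 3.9742·-0.9269 = +17.3964 (running +58.7812)
Area = |Σ|/2 = |58.7812|/2 = 29.3906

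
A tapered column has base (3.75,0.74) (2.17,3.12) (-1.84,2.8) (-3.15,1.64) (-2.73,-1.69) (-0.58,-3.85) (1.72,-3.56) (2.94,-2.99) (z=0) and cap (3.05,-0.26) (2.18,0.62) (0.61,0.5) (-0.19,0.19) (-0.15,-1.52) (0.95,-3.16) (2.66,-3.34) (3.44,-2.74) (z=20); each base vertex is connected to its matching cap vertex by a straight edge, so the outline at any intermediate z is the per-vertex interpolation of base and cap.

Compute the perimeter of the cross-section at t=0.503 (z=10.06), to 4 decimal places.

Perimeter at t=0.503: 17.4004

Cross-section at t=0.503: each vertex is (1-t)·p0[i] + t·p1[i].
  v1: (1-0.503)·(3.75,0.74) + 0.503·(3.05,-0.26) = (3.3979,0.2370)
  v2: (1-0.503)·(2.17,3.12) + 0.503·(2.18,0.62) = (2.1750,1.8625)
  v3: (1-0.503)·(-1.84,2.8) + 0.503·(0.61,0.5) = (-0.6077,1.6431)
  v4: (1-0.503)·(-3.15,1.64) + 0.503·(-0.19,0.19) = (-1.6611,0.9106)
  v5: (1-0.503)·(-2.73,-1.69) + 0.503·(-0.15,-1.52) = (-1.4323,-1.6045)
  v6: (1-0.503)·(-0.58,-3.85) + 0.503·(0.95,-3.16) = (0.1896,-3.5029)
  v7: (1-0.503)·(1.72,-3.56) + 0.503·(2.66,-3.34) = (2.1928,-3.4493)
  v8: (1-0.503)·(2.94,-2.99) + 0.503·(3.44,-2.74) = (3.1915,-2.8643)
Perimeter = Σ |v_{i+1} − v_i|:
  edge 1→2: √(-1.2229² + 1.6255²) = 2.0341 (running 2.0341)
  edge 2→3: √(-2.7827² + -0.2194²) = 2.7913 (running 4.8254)
  edge 3→4: √(-1.0535² + -0.7325²) = 1.2831 (running 6.1085)
  edge 4→5: √(0.2289² + -2.5151²) = 2.5255 (running 8.6340)
  edge 5→6: √(1.6219² + -1.8984²) = 2.4969 (running 11.1309)
  edge 6→7: √(2.0032² + 0.0536²) = 2.0039 (running 13.1349)
  edge 7→8: √(0.9987² + 0.5851²) = 1.1575 (running 14.2923)
  edge 8→1: √(0.2064² + 3.1013²) = 3.1081 (running 17.4004)
Perimeter = 17.4004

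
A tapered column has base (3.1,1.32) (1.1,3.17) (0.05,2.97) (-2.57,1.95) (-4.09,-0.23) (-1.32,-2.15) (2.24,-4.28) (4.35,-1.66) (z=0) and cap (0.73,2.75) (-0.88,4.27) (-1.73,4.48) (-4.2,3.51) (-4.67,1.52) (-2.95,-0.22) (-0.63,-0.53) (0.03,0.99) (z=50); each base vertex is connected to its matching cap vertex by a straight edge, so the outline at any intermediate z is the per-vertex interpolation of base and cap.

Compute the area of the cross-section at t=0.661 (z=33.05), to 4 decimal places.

Area at t=0.661: 23.9002

Cross-section at t=0.661: each vertex is (1-t)·p0[i] + t·p1[i].
  v1: (1-0.661)·(3.1,1.32) + 0.661·(0.73,2.75) = (1.5334,2.2652)
  v2: (1-0.661)·(1.1,3.17) + 0.661·(-0.88,4.27) = (-0.2088,3.8971)
  v3: (1-0.661)·(0.05,2.97) + 0.661·(-1.73,4.48) = (-1.1266,3.9681)
  v4: (1-0.661)·(-2.57,1.95) + 0.661·(-4.2,3.51) = (-3.6474,2.9812)
  v5: (1-0.661)·(-4.09,-0.23) + 0.661·(-4.67,1.52) = (-4.4734,0.9268)
  v6: (1-0.661)·(-1.32,-2.15) + 0.661·(-2.95,-0.22) = (-2.3974,-0.8743)
  v7: (1-0.661)·(2.24,-4.28) + 0.661·(-0.63,-0.53) = (0.3429,-1.8013)
  v8: (1-0.661)·(4.35,-1.66) + 0.661·(0.03,0.99) = (1.4945,0.0917)
Shoelace sum Σ(x_i·y_{i+1} − x_{i+1}·y_i):
  i=1: 1.5334·3.8971 − -0.2088·2.2652 = +6.4489 (running +6.4489)
  i=2: -0.2088·3.9681 − -1.1266·3.8971 = +3.5619 (running +10.0108)
  i=3: -1.1266·2.9812 − -3.6474·3.9681 = +11.1149 (running +21.1257)
  i=4: -3.6474·0.9268 − -4.4734·2.9812 = +9.9556 (running +31.0813)
  i=5: -4.4734·-0.8743 − -2.3974·0.9268 = +6.1328 (running +37.2141)
  i=6: -2.3974·-1.8013 − 0.3429·-0.8743 = +4.6182 (running +41.8322)
  i=7: 0.3429·0.0917 − 1.4945·-1.8013 = +2.7234 (running +44.5556)
  i=8: 1.4945·2.2652 − 1.5334·0.0917 = +3.2448 (running +47.8004)
Area = |Σ|/2 = |47.8004|/2 = 23.9002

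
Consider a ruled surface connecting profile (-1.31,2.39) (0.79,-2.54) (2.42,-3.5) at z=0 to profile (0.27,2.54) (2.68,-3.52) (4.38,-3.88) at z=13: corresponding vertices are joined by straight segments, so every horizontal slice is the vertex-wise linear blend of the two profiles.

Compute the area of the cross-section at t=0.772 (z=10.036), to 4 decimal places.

Area at t=0.772: 4.3046

Cross-section at t=0.772: each vertex is (1-t)·p0[i] + t·p1[i].
  v1: (1-0.772)·(-1.31,2.39) + 0.772·(0.27,2.54) = (-0.0902,2.5058)
  v2: (1-0.772)·(0.79,-2.54) + 0.772·(2.68,-3.52) = (2.2491,-3.2966)
  v3: (1-0.772)·(2.42,-3.5) + 0.772·(4.38,-3.88) = (3.9331,-3.7934)
Shoelace sum Σ(x_i·y_{i+1} − x_{i+1}·y_i):
  i=1: -0.0902·-3.2966 − 2.2491·2.5058 = -5.3383 (running -5.3383)
  i=2: 2.2491·-3.7934 − 3.9331·-3.2966 = +4.4342 (running -0.9041)
  i=3: 3.9331·2.5058 − -0.0902·-3.7934 = +9.5133 (running +8.6092)
Area = |Σ|/2 = |8.6092|/2 = 4.3046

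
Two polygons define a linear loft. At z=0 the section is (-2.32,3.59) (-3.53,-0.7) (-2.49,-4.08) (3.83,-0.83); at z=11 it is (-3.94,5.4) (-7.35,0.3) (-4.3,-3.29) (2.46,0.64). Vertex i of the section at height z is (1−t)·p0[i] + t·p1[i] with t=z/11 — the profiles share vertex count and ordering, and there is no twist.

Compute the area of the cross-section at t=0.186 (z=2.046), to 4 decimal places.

Cross-section at t=0.186: each vertex is (1-t)·p0[i] + t·p1[i].
  v1: (1-0.186)·(-2.32,3.59) + 0.186·(-3.94,5.4) = (-2.6213,3.9267)
  v2: (1-0.186)·(-3.53,-0.7) + 0.186·(-7.35,0.3) = (-4.2405,-0.5140)
  v3: (1-0.186)·(-2.49,-4.08) + 0.186·(-4.3,-3.29) = (-2.8267,-3.9331)
  v4: (1-0.186)·(3.83,-0.83) + 0.186·(2.46,0.64) = (3.5752,-0.5566)
Shoelace sum Σ(x_i·y_{i+1} − x_{i+1}·y_i):
  i=1: -2.6213·-0.5140 − -4.2405·3.9267 = +17.9984 (running +17.9984)
  i=2: -4.2405·-3.9331 − -2.8267·-0.5140 = +15.2253 (running +33.2238)
  i=3: -2.8267·-0.5566 − 3.5752·-3.9331 = +15.6347 (running +48.8584)
  i=4: 3.5752·3.9267 − -2.6213·-0.5566 = +12.5795 (running +61.4380)
Area = |Σ|/2 = |61.4380|/2 = 30.7190

Area at t=0.186: 30.7190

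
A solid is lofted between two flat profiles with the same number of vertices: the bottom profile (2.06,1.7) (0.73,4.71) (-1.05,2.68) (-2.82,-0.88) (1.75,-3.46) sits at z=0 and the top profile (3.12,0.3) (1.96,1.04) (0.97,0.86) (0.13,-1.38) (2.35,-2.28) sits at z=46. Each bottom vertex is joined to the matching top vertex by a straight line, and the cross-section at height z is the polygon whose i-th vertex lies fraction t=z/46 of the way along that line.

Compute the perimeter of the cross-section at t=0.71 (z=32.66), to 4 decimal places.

Cross-section at t=0.71: each vertex is (1-t)·p0[i] + t·p1[i].
  v1: (1-0.71)·(2.06,1.7) + 0.71·(3.12,0.3) = (2.8126,0.7060)
  v2: (1-0.71)·(0.73,4.71) + 0.71·(1.96,1.04) = (1.6033,2.1043)
  v3: (1-0.71)·(-1.05,2.68) + 0.71·(0.97,0.86) = (0.3842,1.3878)
  v4: (1-0.71)·(-2.82,-0.88) + 0.71·(0.13,-1.38) = (-0.7255,-1.2350)
  v5: (1-0.71)·(1.75,-3.46) + 0.71·(2.35,-2.28) = (2.1760,-2.6222)
Perimeter = Σ |v_{i+1} − v_i|:
  edge 1→2: √(-1.2093² + 1.3983²) = 1.8487 (running 1.8487)
  edge 2→3: √(-1.2191² + -0.7165²) = 1.4141 (running 3.2628)
  edge 3→4: √(-1.1097² + -2.6228²) = 2.8479 (running 6.1106)
  edge 4→5: √(2.9015² + -1.3872²) = 3.2161 (running 9.3267)
  edge 5→1: √(0.6366² + 3.3282²) = 3.3885 (running 12.7152)
Perimeter = 12.7152

Perimeter at t=0.71: 12.7152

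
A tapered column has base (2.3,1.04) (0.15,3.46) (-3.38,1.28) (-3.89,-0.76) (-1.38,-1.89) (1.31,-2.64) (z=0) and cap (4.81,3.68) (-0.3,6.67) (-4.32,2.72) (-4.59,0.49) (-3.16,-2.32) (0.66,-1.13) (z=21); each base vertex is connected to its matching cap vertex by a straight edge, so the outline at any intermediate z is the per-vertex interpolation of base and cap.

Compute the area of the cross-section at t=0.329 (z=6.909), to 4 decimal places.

Cross-section at t=0.329: each vertex is (1-t)·p0[i] + t·p1[i].
  v1: (1-0.329)·(2.3,1.04) + 0.329·(4.81,3.68) = (3.1258,1.9086)
  v2: (1-0.329)·(0.15,3.46) + 0.329·(-0.3,6.67) = (0.0020,4.5161)
  v3: (1-0.329)·(-3.38,1.28) + 0.329·(-4.32,2.72) = (-3.6893,1.7538)
  v4: (1-0.329)·(-3.89,-0.76) + 0.329·(-4.59,0.49) = (-4.1203,-0.3488)
  v5: (1-0.329)·(-1.38,-1.89) + 0.329·(-3.16,-2.32) = (-1.9656,-2.0315)
  v6: (1-0.329)·(1.31,-2.64) + 0.329·(0.66,-1.13) = (1.0962,-2.1432)
Shoelace sum Σ(x_i·y_{i+1} − x_{i+1}·y_i):
  i=1: 3.1258·4.5161 − 0.0020·1.9086 = +14.1126 (running +14.1126)
  i=2: 0.0020·1.7538 − -3.6893·4.5161 = +16.6645 (running +30.7771)
  i=3: -3.6893·-0.3488 − -4.1203·1.7538 = +8.5126 (running +39.2897)
  i=4: -4.1203·-2.0315 − -1.9656·-0.3488 = +7.6848 (running +46.9745)
  i=5: -1.9656·-2.1432 − 1.0962·-2.0315 = +6.4395 (running +53.4140)
  i=6: 1.0962·1.9086 − 3.1258·-2.1432 = +8.7913 (running +62.2053)
Area = |Σ|/2 = |62.2053|/2 = 31.1027

Area at t=0.329: 31.1027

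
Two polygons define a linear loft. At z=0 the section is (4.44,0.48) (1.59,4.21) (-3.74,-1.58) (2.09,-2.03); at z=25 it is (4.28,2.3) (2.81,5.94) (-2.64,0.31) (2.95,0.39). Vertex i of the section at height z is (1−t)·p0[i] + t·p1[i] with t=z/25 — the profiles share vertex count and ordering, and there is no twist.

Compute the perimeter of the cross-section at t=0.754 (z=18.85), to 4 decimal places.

Cross-section at t=0.754: each vertex is (1-t)·p0[i] + t·p1[i].
  v1: (1-0.754)·(4.44,0.48) + 0.754·(4.28,2.3) = (4.3194,1.8523)
  v2: (1-0.754)·(1.59,4.21) + 0.754·(2.81,5.94) = (2.5099,5.5144)
  v3: (1-0.754)·(-3.74,-1.58) + 0.754·(-2.64,0.31) = (-2.9106,-0.1549)
  v4: (1-0.754)·(2.09,-2.03) + 0.754·(2.95,0.39) = (2.7384,-0.2053)
Perimeter = Σ |v_{i+1} − v_i|:
  edge 1→2: √(-1.8095² + 3.6621²) = 4.0848 (running 4.0848)
  edge 2→3: √(-5.4205² + -5.6694²) = 7.8437 (running 11.9285)
  edge 3→4: √(5.6490² + -0.0504²) = 5.6493 (running 17.5777)
  edge 4→1: √(1.5809² + 2.0576²) = 2.5948 (running 20.1725)
Perimeter = 20.1725

Perimeter at t=0.754: 20.1725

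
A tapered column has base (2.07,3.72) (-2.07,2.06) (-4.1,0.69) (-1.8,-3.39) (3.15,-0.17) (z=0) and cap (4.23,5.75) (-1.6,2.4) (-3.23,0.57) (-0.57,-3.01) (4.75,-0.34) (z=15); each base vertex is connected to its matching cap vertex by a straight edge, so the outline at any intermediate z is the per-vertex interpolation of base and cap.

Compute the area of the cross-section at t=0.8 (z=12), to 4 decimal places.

Area at t=0.8: 37.2939

Cross-section at t=0.8: each vertex is (1-t)·p0[i] + t·p1[i].
  v1: (1-0.8)·(2.07,3.72) + 0.8·(4.23,5.75) = (3.7980,5.3440)
  v2: (1-0.8)·(-2.07,2.06) + 0.8·(-1.6,2.4) = (-1.6940,2.3320)
  v3: (1-0.8)·(-4.1,0.69) + 0.8·(-3.23,0.57) = (-3.4040,0.5940)
  v4: (1-0.8)·(-1.8,-3.39) + 0.8·(-0.57,-3.01) = (-0.8160,-3.0860)
  v5: (1-0.8)·(3.15,-0.17) + 0.8·(4.75,-0.34) = (4.4300,-0.3060)
Shoelace sum Σ(x_i·y_{i+1} − x_{i+1}·y_i):
  i=1: 3.7980·2.3320 − -1.6940·5.3440 = +17.9097 (running +17.9097)
  i=2: -1.6940·0.5940 − -3.4040·2.3320 = +6.9319 (running +24.8416)
  i=3: -3.4040·-3.0860 − -0.8160·0.5940 = +10.9894 (running +35.8310)
  i=4: -0.8160·-0.3060 − 4.4300·-3.0860 = +13.9207 (running +49.7517)
  i=5: 4.4300·5.3440 − 3.7980·-0.3060 = +24.8361 (running +74.5878)
Area = |Σ|/2 = |74.5878|/2 = 37.2939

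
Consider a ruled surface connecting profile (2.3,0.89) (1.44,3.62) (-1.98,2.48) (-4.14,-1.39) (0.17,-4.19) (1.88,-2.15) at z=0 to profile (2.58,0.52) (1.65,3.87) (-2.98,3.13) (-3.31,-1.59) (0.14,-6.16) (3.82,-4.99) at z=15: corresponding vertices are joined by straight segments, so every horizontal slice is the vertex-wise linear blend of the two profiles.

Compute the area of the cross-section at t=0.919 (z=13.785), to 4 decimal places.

Area at t=0.919: 48.0325

Cross-section at t=0.919: each vertex is (1-t)·p0[i] + t·p1[i].
  v1: (1-0.919)·(2.3,0.89) + 0.919·(2.58,0.52) = (2.5573,0.5500)
  v2: (1-0.919)·(1.44,3.62) + 0.919·(1.65,3.87) = (1.6330,3.8498)
  v3: (1-0.919)·(-1.98,2.48) + 0.919·(-2.98,3.13) = (-2.8990,3.0773)
  v4: (1-0.919)·(-4.14,-1.39) + 0.919·(-3.31,-1.59) = (-3.3772,-1.5738)
  v5: (1-0.919)·(0.17,-4.19) + 0.919·(0.14,-6.16) = (0.1424,-6.0004)
  v6: (1-0.919)·(1.88,-2.15) + 0.919·(3.82,-4.99) = (3.6629,-4.7600)
Shoelace sum Σ(x_i·y_{i+1} − x_{i+1}·y_i):
  i=1: 2.5573·3.8498 − 1.6330·0.5500 = +8.9469 (running +8.9469)
  i=2: 1.6330·3.0773 − -2.8990·3.8498 = +16.1857 (running +25.1327)
  i=3: -2.8990·-1.5738 − -3.3772·3.0773 = +14.9554 (running +40.0880)
  i=4: -3.3772·-6.0004 − 0.1424·-1.5738 = +20.4890 (running +60.5770)
  i=5: 0.1424·-4.7600 − 3.6629·-6.0004 = +21.3008 (running +81.8778)
  i=6: 3.6629·0.5500 − 2.5573·-4.7600 = +14.1872 (running +96.0650)
Area = |Σ|/2 = |96.0650|/2 = 48.0325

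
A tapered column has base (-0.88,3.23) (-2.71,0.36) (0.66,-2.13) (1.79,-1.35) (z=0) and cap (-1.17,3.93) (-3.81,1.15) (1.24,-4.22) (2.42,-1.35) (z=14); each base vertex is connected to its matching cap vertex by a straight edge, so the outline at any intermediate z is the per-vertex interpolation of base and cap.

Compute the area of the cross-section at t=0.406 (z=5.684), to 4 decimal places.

Area at t=0.406: 14.9665

Cross-section at t=0.406: each vertex is (1-t)·p0[i] + t·p1[i].
  v1: (1-0.406)·(-0.88,3.23) + 0.406·(-1.17,3.93) = (-0.9977,3.5142)
  v2: (1-0.406)·(-2.71,0.36) + 0.406·(-3.81,1.15) = (-3.1566,0.6807)
  v3: (1-0.406)·(0.66,-2.13) + 0.406·(1.24,-4.22) = (0.8955,-2.9785)
  v4: (1-0.406)·(1.79,-1.35) + 0.406·(2.42,-1.35) = (2.0458,-1.3500)
Shoelace sum Σ(x_i·y_{i+1} − x_{i+1}·y_i):
  i=1: -0.9977·0.6807 − -3.1566·3.5142 = +10.4137 (running +10.4137)
  i=2: -3.1566·-2.9785 − 0.8955·0.6807 = +8.7925 (running +19.2062)
  i=3: 0.8955·-1.3500 − 2.0458·-2.9785 = +4.8845 (running +24.0907)
  i=4: 2.0458·3.5142 − -0.9977·-1.3500 = +5.8423 (running +29.9331)
Area = |Σ|/2 = |29.9331|/2 = 14.9665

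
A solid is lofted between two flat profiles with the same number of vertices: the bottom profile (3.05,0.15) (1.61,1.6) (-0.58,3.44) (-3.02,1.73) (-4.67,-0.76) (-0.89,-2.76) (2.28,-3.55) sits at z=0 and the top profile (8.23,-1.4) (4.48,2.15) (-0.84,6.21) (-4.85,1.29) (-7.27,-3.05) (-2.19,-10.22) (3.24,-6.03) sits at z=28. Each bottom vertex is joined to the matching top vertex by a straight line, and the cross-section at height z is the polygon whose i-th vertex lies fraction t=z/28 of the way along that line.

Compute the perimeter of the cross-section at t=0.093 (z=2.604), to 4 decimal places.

Perimeter at t=0.093: 23.9742

Cross-section at t=0.093: each vertex is (1-t)·p0[i] + t·p1[i].
  v1: (1-0.093)·(3.05,0.15) + 0.093·(8.23,-1.4) = (3.5317,0.0059)
  v2: (1-0.093)·(1.61,1.6) + 0.093·(4.48,2.15) = (1.8769,1.6512)
  v3: (1-0.093)·(-0.58,3.44) + 0.093·(-0.84,6.21) = (-0.6042,3.6976)
  v4: (1-0.093)·(-3.02,1.73) + 0.093·(-4.85,1.29) = (-3.1902,1.6891)
  v5: (1-0.093)·(-4.67,-0.76) + 0.093·(-7.27,-3.05) = (-4.9118,-0.9730)
  v6: (1-0.093)·(-0.89,-2.76) + 0.093·(-2.19,-10.22) = (-1.0109,-3.4538)
  v7: (1-0.093)·(2.28,-3.55) + 0.093·(3.24,-6.03) = (2.3693,-3.7806)
Perimeter = Σ |v_{i+1} − v_i|:
  edge 1→2: √(-1.6548² + 1.6453²) = 2.3336 (running 2.3336)
  edge 2→3: √(-2.4811² + 2.0465²) = 3.2162 (running 5.5497)
  edge 3→4: √(-2.5860² + -2.0085²) = 3.2744 (running 8.8241)
  edge 4→5: √(-1.7216² + -2.6620²) = 3.1702 (running 11.9944)
  edge 5→6: √(3.9009² + -2.4808²) = 4.6229 (running 16.6173)
  edge 6→7: √(3.3802² + -0.3269²) = 3.3959 (running 20.0132)
  edge 7→1: √(1.1625² + 3.7865²) = 3.9609 (running 23.9742)
Perimeter = 23.9742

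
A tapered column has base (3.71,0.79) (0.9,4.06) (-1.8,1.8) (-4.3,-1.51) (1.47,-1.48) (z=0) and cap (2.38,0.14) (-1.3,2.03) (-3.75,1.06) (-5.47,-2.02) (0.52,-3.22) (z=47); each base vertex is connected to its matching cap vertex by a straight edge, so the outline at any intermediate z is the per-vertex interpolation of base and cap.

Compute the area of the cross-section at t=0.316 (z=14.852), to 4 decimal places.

Cross-section at t=0.316: each vertex is (1-t)·p0[i] + t·p1[i].
  v1: (1-0.316)·(3.71,0.79) + 0.316·(2.38,0.14) = (3.2897,0.5846)
  v2: (1-0.316)·(0.9,4.06) + 0.316·(-1.3,2.03) = (0.2048,3.4185)
  v3: (1-0.316)·(-1.8,1.8) + 0.316·(-3.75,1.06) = (-2.4162,1.5662)
  v4: (1-0.316)·(-4.3,-1.51) + 0.316·(-5.47,-2.02) = (-4.6697,-1.6712)
  v5: (1-0.316)·(1.47,-1.48) + 0.316·(0.52,-3.22) = (1.1698,-2.0298)
Shoelace sum Σ(x_i·y_{i+1} − x_{i+1}·y_i):
  i=1: 3.2897·3.4185 − 0.2048·0.5846 = +11.1262 (running +11.1262)
  i=2: 0.2048·1.5662 − -2.4162·3.4185 = +8.5806 (running +19.7068)
  i=3: -2.4162·-1.6712 − -4.6697·1.5662 = +11.3514 (running +31.0582)
  i=4: -4.6697·-2.0298 − 1.1698·-1.6712 = +11.4337 (running +42.4919)
  i=5: 1.1698·0.5846 − 3.2897·-2.0298 = +7.3615 (running +49.8534)
Area = |Σ|/2 = |49.8534|/2 = 24.9267

Area at t=0.316: 24.9267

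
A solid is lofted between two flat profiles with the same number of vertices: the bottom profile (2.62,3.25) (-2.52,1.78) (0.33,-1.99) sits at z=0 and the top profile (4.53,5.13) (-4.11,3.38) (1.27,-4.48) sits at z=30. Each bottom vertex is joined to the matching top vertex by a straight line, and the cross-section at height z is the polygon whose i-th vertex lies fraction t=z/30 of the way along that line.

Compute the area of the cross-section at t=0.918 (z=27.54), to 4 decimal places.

Area at t=0.918: 35.8932

Cross-section at t=0.918: each vertex is (1-t)·p0[i] + t·p1[i].
  v1: (1-0.918)·(2.62,3.25) + 0.918·(4.53,5.13) = (4.3734,4.9758)
  v2: (1-0.918)·(-2.52,1.78) + 0.918·(-4.11,3.38) = (-3.9796,3.2488)
  v3: (1-0.918)·(0.33,-1.99) + 0.918·(1.27,-4.48) = (1.1929,-4.2758)
Shoelace sum Σ(x_i·y_{i+1} − x_{i+1}·y_i):
  i=1: 4.3734·3.2488 − -3.9796·4.9758 = +34.0102 (running +34.0102)
  i=2: -3.9796·-4.2758 − 1.1929·3.2488 = +13.1406 (running +47.1508)
  i=3: 1.1929·4.9758 − 4.3734·-4.2758 = +24.6356 (running +71.7863)
Area = |Σ|/2 = |71.7863|/2 = 35.8932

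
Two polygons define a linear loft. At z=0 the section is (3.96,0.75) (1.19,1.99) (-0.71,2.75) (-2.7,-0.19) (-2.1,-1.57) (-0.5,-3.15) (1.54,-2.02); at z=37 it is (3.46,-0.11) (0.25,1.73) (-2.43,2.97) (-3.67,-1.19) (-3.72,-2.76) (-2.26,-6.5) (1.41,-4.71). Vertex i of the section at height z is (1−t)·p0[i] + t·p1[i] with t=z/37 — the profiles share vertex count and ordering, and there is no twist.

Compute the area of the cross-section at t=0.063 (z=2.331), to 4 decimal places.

Area at t=0.063: 23.0399

Cross-section at t=0.063: each vertex is (1-t)·p0[i] + t·p1[i].
  v1: (1-0.063)·(3.96,0.75) + 0.063·(3.46,-0.11) = (3.9285,0.6958)
  v2: (1-0.063)·(1.19,1.99) + 0.063·(0.25,1.73) = (1.1308,1.9736)
  v3: (1-0.063)·(-0.71,2.75) + 0.063·(-2.43,2.97) = (-0.8184,2.7639)
  v4: (1-0.063)·(-2.7,-0.19) + 0.063·(-3.67,-1.19) = (-2.7611,-0.2530)
  v5: (1-0.063)·(-2.1,-1.57) + 0.063·(-3.72,-2.76) = (-2.2021,-1.6450)
  v6: (1-0.063)·(-0.5,-3.15) + 0.063·(-2.26,-6.5) = (-0.6109,-3.3611)
  v7: (1-0.063)·(1.54,-2.02) + 0.063·(1.41,-4.71) = (1.5318,-2.1895)
Shoelace sum Σ(x_i·y_{i+1} − x_{i+1}·y_i):
  i=1: 3.9285·1.9736 − 1.1308·0.6958 = +6.9665 (running +6.9665)
  i=2: 1.1308·2.7639 − -0.8184·1.9736 = +4.7404 (running +11.7070)
  i=3: -0.8184·-0.2530 − -2.7611·2.7639 = +7.8384 (running +19.5454)
  i=4: -2.7611·-1.6450 − -2.2021·-0.2530 = +3.9848 (running +23.5302)
  i=5: -2.2021·-3.3611 − -0.6109·-1.6450 = +6.3964 (running +29.9265)
  i=6: -0.6109·-2.1895 − 1.5318·-3.3611 = +6.4860 (running +36.4125)
  i=7: 1.5318·0.6958 − 3.9285·-2.1895 = +9.6672 (running +46.0797)
Area = |Σ|/2 = |46.0797|/2 = 23.0399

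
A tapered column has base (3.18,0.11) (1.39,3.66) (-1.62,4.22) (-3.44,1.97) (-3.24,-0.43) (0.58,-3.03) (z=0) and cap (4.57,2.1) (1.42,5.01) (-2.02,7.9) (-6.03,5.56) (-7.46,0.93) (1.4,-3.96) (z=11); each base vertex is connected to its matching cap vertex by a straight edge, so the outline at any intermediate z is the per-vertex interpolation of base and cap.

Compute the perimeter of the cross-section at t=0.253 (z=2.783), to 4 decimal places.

Perimeter at t=0.253: 24.3435

Cross-section at t=0.253: each vertex is (1-t)·p0[i] + t·p1[i].
  v1: (1-0.253)·(3.18,0.11) + 0.253·(4.57,2.1) = (3.5317,0.6135)
  v2: (1-0.253)·(1.39,3.66) + 0.253·(1.42,5.01) = (1.3976,4.0015)
  v3: (1-0.253)·(-1.62,4.22) + 0.253·(-2.02,7.9) = (-1.7212,5.1510)
  v4: (1-0.253)·(-3.44,1.97) + 0.253·(-6.03,5.56) = (-4.0953,2.8783)
  v5: (1-0.253)·(-3.24,-0.43) + 0.253·(-7.46,0.93) = (-4.3077,-0.0859)
  v6: (1-0.253)·(0.58,-3.03) + 0.253·(1.4,-3.96) = (0.7875,-3.2653)
Perimeter = Σ |v_{i+1} − v_i|:
  edge 1→2: √(-2.1341² + 3.3881²) = 4.0042 (running 4.0042)
  edge 2→3: √(-3.1188² + 1.1495²) = 3.3239 (running 7.3281)
  edge 3→4: √(-2.3741² + -2.2728²) = 3.2866 (running 10.6146)
  edge 4→5: √(-0.2124² + -2.9642²) = 2.9718 (running 13.5864)
  edge 5→6: √(5.0951² + -3.1794²) = 6.0057 (running 19.5922)
  edge 6→1: √(2.7442² + 3.8788²) = 4.7514 (running 24.3435)
Perimeter = 24.3435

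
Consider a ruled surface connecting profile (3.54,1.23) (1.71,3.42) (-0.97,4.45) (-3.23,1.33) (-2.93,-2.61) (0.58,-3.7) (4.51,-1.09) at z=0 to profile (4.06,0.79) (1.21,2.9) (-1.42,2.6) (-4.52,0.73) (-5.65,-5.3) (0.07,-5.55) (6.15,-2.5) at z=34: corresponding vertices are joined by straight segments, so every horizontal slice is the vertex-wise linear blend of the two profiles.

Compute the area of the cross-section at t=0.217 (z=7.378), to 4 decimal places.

Area at t=0.217: 47.2497

Cross-section at t=0.217: each vertex is (1-t)·p0[i] + t·p1[i].
  v1: (1-0.217)·(3.54,1.23) + 0.217·(4.06,0.79) = (3.6528,1.1345)
  v2: (1-0.217)·(1.71,3.42) + 0.217·(1.21,2.9) = (1.6015,3.3072)
  v3: (1-0.217)·(-0.97,4.45) + 0.217·(-1.42,2.6) = (-1.0676,4.0486)
  v4: (1-0.217)·(-3.23,1.33) + 0.217·(-4.52,0.73) = (-3.5099,1.1998)
  v5: (1-0.217)·(-2.93,-2.61) + 0.217·(-5.65,-5.3) = (-3.5202,-3.1937)
  v6: (1-0.217)·(0.58,-3.7) + 0.217·(0.07,-5.55) = (0.4693,-4.1015)
  v7: (1-0.217)·(4.51,-1.09) + 0.217·(6.15,-2.5) = (4.8659,-1.3960)
Shoelace sum Σ(x_i·y_{i+1} − x_{i+1}·y_i):
  i=1: 3.6528·3.3072 − 1.6015·1.1345 = +10.2636 (running +10.2636)
  i=2: 1.6015·4.0486 − -1.0676·3.3072 = +10.0146 (running +20.2782)
  i=3: -1.0676·1.1998 − -3.5099·4.0486 = +12.9292 (running +33.2074)
  i=4: -3.5099·-3.1937 − -3.5202·1.1998 = +15.4334 (running +48.6407)
  i=5: -3.5202·-4.1015 − 0.4693·-3.1937 = +15.9370 (running +64.5777)
  i=6: 0.4693·-1.3960 − 4.8659·-4.1015 = +19.3020 (running +83.8797)
  i=7: 4.8659·1.1345 − 3.6528·-1.3960 = +10.6197 (running +94.4994)
Area = |Σ|/2 = |94.4994|/2 = 47.2497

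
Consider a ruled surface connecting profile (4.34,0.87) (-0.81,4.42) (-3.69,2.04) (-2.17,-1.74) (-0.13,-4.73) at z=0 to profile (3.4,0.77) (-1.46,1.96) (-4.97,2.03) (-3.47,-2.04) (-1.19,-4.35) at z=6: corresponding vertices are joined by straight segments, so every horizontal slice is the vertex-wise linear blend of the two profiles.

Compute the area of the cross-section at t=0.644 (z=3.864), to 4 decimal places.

Area at t=0.644: 32.3696

Cross-section at t=0.644: each vertex is (1-t)·p0[i] + t·p1[i].
  v1: (1-0.644)·(4.34,0.87) + 0.644·(3.4,0.77) = (3.7346,0.8056)
  v2: (1-0.644)·(-0.81,4.42) + 0.644·(-1.46,1.96) = (-1.2286,2.8358)
  v3: (1-0.644)·(-3.69,2.04) + 0.644·(-4.97,2.03) = (-4.5143,2.0336)
  v4: (1-0.644)·(-2.17,-1.74) + 0.644·(-3.47,-2.04) = (-3.0072,-1.9332)
  v5: (1-0.644)·(-0.13,-4.73) + 0.644·(-1.19,-4.35) = (-0.8126,-4.4853)
Shoelace sum Σ(x_i·y_{i+1} − x_{i+1}·y_i):
  i=1: 3.7346·2.8358 − -1.2286·0.8056 = +11.5803 (running +11.5803)
  i=2: -1.2286·2.0336 − -4.5143·2.8358 = +10.3031 (running +21.8834)
  i=3: -4.5143·-1.9332 − -3.0072·2.0336 = +14.8424 (running +36.7258)
  i=4: -3.0072·-4.4853 − -0.8126·-1.9332 = +11.9171 (running +48.6429)
  i=5: -0.8126·0.8056 − 3.7346·-4.4853 = +16.0962 (running +64.7392)
Area = |Σ|/2 = |64.7392|/2 = 32.3696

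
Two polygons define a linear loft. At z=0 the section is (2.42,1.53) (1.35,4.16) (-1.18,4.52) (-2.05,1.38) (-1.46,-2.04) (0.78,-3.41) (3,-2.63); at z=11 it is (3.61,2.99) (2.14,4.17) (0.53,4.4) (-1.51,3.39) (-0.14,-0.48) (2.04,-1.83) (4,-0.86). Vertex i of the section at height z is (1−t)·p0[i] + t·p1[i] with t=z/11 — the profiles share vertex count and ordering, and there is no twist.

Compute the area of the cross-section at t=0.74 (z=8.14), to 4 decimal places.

Cross-section at t=0.74: each vertex is (1-t)·p0[i] + t·p1[i].
  v1: (1-0.74)·(2.42,1.53) + 0.74·(3.61,2.99) = (3.3006,2.6104)
  v2: (1-0.74)·(1.35,4.16) + 0.74·(2.14,4.17) = (1.9346,4.1674)
  v3: (1-0.74)·(-1.18,4.52) + 0.74·(0.53,4.4) = (0.0854,4.4312)
  v4: (1-0.74)·(-2.05,1.38) + 0.74·(-1.51,3.39) = (-1.6504,2.8674)
  v5: (1-0.74)·(-1.46,-2.04) + 0.74·(-0.14,-0.48) = (-0.4832,-0.8856)
  v6: (1-0.74)·(0.78,-3.41) + 0.74·(2.04,-1.83) = (1.7124,-2.2408)
  v7: (1-0.74)·(3,-2.63) + 0.74·(4,-0.86) = (3.7400,-1.3202)
Shoelace sum Σ(x_i·y_{i+1} − x_{i+1}·y_i):
  i=1: 3.3006·4.1674 − 1.9346·2.6104 = +8.7048 (running +8.7048)
  i=2: 1.9346·4.4312 − 0.0854·4.1674 = +8.2167 (running +16.9215)
  i=3: 0.0854·2.8674 − -1.6504·4.4312 = +7.5581 (running +24.4797)
  i=4: -1.6504·-0.8856 − -0.4832·2.8674 = +2.8471 (running +27.3268)
  i=5: -0.4832·-2.2408 − 1.7124·-0.8856 = +2.5993 (running +29.9261)
  i=6: 1.7124·-1.3202 − 3.7400·-2.2408 = +6.1199 (running +36.0459)
  i=7: 3.7400·2.6104 − 3.3006·-1.3202 = +14.1203 (running +50.1663)
Area = |Σ|/2 = |50.1663|/2 = 25.0831

Area at t=0.74: 25.0831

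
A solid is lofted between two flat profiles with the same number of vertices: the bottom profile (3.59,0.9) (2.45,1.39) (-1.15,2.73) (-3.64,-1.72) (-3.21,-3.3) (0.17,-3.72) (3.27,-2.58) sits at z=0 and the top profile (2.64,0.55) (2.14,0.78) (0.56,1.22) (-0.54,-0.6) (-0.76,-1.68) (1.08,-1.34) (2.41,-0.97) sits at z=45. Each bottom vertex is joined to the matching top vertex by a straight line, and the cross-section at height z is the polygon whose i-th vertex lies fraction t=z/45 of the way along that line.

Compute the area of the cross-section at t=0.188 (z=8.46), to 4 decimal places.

Cross-section at t=0.188: each vertex is (1-t)·p0[i] + t·p1[i].
  v1: (1-0.188)·(3.59,0.9) + 0.188·(2.64,0.55) = (3.4114,0.8342)
  v2: (1-0.188)·(2.45,1.39) + 0.188·(2.14,0.78) = (2.3917,1.2753)
  v3: (1-0.188)·(-1.15,2.73) + 0.188·(0.56,1.22) = (-0.8285,2.4461)
  v4: (1-0.188)·(-3.64,-1.72) + 0.188·(-0.54,-0.6) = (-3.0572,-1.5094)
  v5: (1-0.188)·(-3.21,-3.3) + 0.188·(-0.76,-1.68) = (-2.7494,-2.9954)
  v6: (1-0.188)·(0.17,-3.72) + 0.188·(1.08,-1.34) = (0.3411,-3.2726)
  v7: (1-0.188)·(3.27,-2.58) + 0.188·(2.41,-0.97) = (3.1083,-2.2773)
Shoelace sum Σ(x_i·y_{i+1} − x_{i+1}·y_i):
  i=1: 3.4114·1.2753 − 2.3917·0.8342 = +2.3555 (running +2.3555)
  i=2: 2.3917·2.4461 − -0.8285·1.2753 = +6.9071 (running +9.2625)
  i=3: -0.8285·-1.5094 − -3.0572·2.4461 = +8.7289 (running +17.9914)
  i=4: -3.0572·-2.9954 − -2.7494·-1.5094 = +5.0076 (running +22.9990)
  i=5: -2.7494·-3.2726 − 0.3411·-2.9954 = +10.0193 (running +33.0183)
  i=6: 0.3411·-2.2773 − 3.1083·-3.2726 = +9.3954 (running +42.4137)
  i=7: 3.1083·0.8342 − 3.4114·-2.2773 = +10.3618 (running +52.7755)
Area = |Σ|/2 = |52.7755|/2 = 26.3877

Area at t=0.188: 26.3877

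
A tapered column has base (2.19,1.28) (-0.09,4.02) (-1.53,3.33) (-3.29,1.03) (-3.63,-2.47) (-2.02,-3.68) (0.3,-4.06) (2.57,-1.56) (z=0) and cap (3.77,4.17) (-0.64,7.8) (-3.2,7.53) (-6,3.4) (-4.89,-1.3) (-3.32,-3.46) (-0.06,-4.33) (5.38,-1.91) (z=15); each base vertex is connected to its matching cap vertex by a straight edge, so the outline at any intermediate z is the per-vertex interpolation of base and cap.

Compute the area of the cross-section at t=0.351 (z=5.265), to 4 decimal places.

Area at t=0.351: 52.8892

Cross-section at t=0.351: each vertex is (1-t)·p0[i] + t·p1[i].
  v1: (1-0.351)·(2.19,1.28) + 0.351·(3.77,4.17) = (2.7446,2.2944)
  v2: (1-0.351)·(-0.09,4.02) + 0.351·(-0.64,7.8) = (-0.2830,5.3468)
  v3: (1-0.351)·(-1.53,3.33) + 0.351·(-3.2,7.53) = (-2.1162,4.8042)
  v4: (1-0.351)·(-3.29,1.03) + 0.351·(-6,3.4) = (-4.2412,1.8619)
  v5: (1-0.351)·(-3.63,-2.47) + 0.351·(-4.89,-1.3) = (-4.0723,-2.0593)
  v6: (1-0.351)·(-2.02,-3.68) + 0.351·(-3.32,-3.46) = (-2.4763,-3.6028)
  v7: (1-0.351)·(0.3,-4.06) + 0.351·(-0.06,-4.33) = (0.1736,-4.1548)
  v8: (1-0.351)·(2.57,-1.56) + 0.351·(5.38,-1.91) = (3.5563,-1.6828)
Shoelace sum Σ(x_i·y_{i+1} − x_{i+1}·y_i):
  i=1: 2.7446·5.3468 − -0.2830·2.2944 = +15.3241 (running +15.3241)
  i=2: -0.2830·4.8042 − -2.1162·5.3468 = +9.9549 (running +25.2790)
  i=3: -2.1162·1.8619 − -4.2412·4.8042 = +16.4356 (running +41.7145)
  i=4: -4.2412·-2.0593 − -4.0723·1.8619 = +16.3161 (running +58.0306)
  i=5: -4.0723·-3.6028 − -2.4763·-2.0593 = +9.5719 (running +67.6026)
  i=6: -2.4763·-4.1548 − 0.1736·-3.6028 = +10.9140 (running +78.5166)
  i=7: 0.1736·-1.6828 − 3.5563·-4.1548 = +14.4834 (running +93.0000)
  i=8: 3.5563·2.2944 − 2.7446·-1.6828 = +12.7783 (running +105.7783)
Area = |Σ|/2 = |105.7783|/2 = 52.8892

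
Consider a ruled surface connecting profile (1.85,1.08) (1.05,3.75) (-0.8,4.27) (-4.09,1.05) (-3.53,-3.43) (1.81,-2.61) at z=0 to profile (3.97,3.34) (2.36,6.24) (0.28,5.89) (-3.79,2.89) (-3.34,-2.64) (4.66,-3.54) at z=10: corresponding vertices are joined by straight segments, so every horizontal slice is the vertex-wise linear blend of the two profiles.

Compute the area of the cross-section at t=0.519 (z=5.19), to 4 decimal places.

Area at t=0.519: 48.2480

Cross-section at t=0.519: each vertex is (1-t)·p0[i] + t·p1[i].
  v1: (1-0.519)·(1.85,1.08) + 0.519·(3.97,3.34) = (2.9503,2.2529)
  v2: (1-0.519)·(1.05,3.75) + 0.519·(2.36,6.24) = (1.7299,5.0423)
  v3: (1-0.519)·(-0.8,4.27) + 0.519·(0.28,5.89) = (-0.2395,5.1108)
  v4: (1-0.519)·(-4.09,1.05) + 0.519·(-3.79,2.89) = (-3.9343,2.0050)
  v5: (1-0.519)·(-3.53,-3.43) + 0.519·(-3.34,-2.64) = (-3.4314,-3.0200)
  v6: (1-0.519)·(1.81,-2.61) + 0.519·(4.66,-3.54) = (3.2892,-3.0927)
Shoelace sum Σ(x_i·y_{i+1} − x_{i+1}·y_i):
  i=1: 2.9503·5.0423 − 1.7299·2.2529 = +10.9789 (running +10.9789)
  i=2: 1.7299·5.1108 − -0.2395·5.0423 = +10.0486 (running +21.0275)
  i=3: -0.2395·2.0050 − -3.9343·5.1108 = +19.6272 (running +40.6547)
  i=4: -3.9343·-3.0200 − -3.4314·2.0050 = +18.7613 (running +59.4160)
  i=5: -3.4314·-3.0927 − 3.2892·-3.0200 = +20.5454 (running +79.9614)
  i=6: 3.2892·2.2529 − 2.9503·-3.0927 = +16.5345 (running +96.4959)
Area = |Σ|/2 = |96.4959|/2 = 48.2480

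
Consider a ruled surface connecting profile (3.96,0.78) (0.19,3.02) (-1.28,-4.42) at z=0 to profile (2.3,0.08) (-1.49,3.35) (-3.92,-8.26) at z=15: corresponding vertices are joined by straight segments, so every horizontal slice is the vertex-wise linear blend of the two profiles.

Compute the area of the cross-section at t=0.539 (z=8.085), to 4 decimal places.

Area at t=0.539: 21.0910

Cross-section at t=0.539: each vertex is (1-t)·p0[i] + t·p1[i].
  v1: (1-0.539)·(3.96,0.78) + 0.539·(2.3,0.08) = (3.0653,0.4027)
  v2: (1-0.539)·(0.19,3.02) + 0.539·(-1.49,3.35) = (-0.7155,3.1979)
  v3: (1-0.539)·(-1.28,-4.42) + 0.539·(-3.92,-8.26) = (-2.7030,-6.4898)
Shoelace sum Σ(x_i·y_{i+1} − x_{i+1}·y_i):
  i=1: 3.0653·3.1979 − -0.7155·0.4027 = +10.0904 (running +10.0904)
  i=2: -0.7155·-6.4898 − -2.7030·3.1979 = +13.2873 (running +23.3777)
  i=3: -2.7030·0.4027 − 3.0653·-6.4898 = +18.8043 (running +42.1820)
Area = |Σ|/2 = |42.1820|/2 = 21.0910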